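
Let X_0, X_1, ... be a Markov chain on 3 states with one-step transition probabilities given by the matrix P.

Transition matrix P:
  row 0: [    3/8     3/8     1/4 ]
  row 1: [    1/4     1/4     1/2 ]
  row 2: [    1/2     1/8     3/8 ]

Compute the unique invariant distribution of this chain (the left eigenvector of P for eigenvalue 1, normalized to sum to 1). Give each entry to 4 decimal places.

π = [0.3881, 0.2537, 0.3582]

Balance equations π_j = Σ_i π_i·P[i][j]:
  π_0 = 3/8·π_0 + 1/4·π_1 + 1/2·π_2
  π_1 = 3/8·π_0 + 1/4·π_1 + 1/8·π_2
  normalize: π_0 + π_1 + π_2 = 1
Solving the linear system gives exactly π = [26/67, 17/67, 24/67].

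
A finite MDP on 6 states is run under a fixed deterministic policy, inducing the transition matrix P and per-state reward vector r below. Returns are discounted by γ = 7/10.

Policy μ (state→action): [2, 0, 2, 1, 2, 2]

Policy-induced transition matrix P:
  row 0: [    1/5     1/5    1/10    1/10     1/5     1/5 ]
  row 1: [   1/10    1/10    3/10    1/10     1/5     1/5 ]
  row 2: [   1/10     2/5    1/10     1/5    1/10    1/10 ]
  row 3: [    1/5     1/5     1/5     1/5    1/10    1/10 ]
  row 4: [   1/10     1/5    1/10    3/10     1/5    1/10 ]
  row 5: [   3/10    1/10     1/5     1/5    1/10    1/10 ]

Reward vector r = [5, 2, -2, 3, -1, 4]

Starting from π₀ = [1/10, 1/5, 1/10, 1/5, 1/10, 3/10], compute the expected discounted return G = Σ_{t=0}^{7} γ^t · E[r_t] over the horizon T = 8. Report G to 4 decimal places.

G = 6.2823

t=0: π = [0.1000, 0.2000, 0.1000, 0.2000, 0.1000, 0.3000], E[r] = 2.4000, γ^t·E[r] = 2.400000, running G = 2.400000
t=1: π = [0.1900, 0.1700, 0.1900, 0.1800, 0.1400, 0.1300], E[r] = 1.8300, γ^t·E[r] = 1.281000, running G = 3.681000
t=2: π = [0.1630, 0.2080, 0.1650, 0.1780, 0.1500, 0.1360], E[r] = 1.8290, γ^t·E[r] = 0.896210, running G = 4.577210
t=3: π = [0.1613, 0.1986, 0.1730, 0.1779, 0.1521, 0.1371], E[r] = 1.7877, γ^t·E[r] = 0.613181, running G = 5.190391
t=4: π = [0.1613, 0.2010, 0.1712, 0.1792, 0.1512, 0.1360], E[r] = 1.7967, γ^t·E[r] = 0.431397, running G = 5.621788
t=5: π = [0.1613, 0.2005, 0.1717, 0.1789, 0.1514, 0.1362], E[r] = 1.7941, γ^t·E[r] = 0.301541, running G = 5.923329
t=6: π = [0.1613, 0.2007, 0.1716, 0.1790, 0.1513, 0.1362], E[r] = 1.7947, γ^t·E[r] = 0.211141, running G = 6.134471
t=7: π = [0.1613, 0.2006, 0.1716, 0.1789, 0.1513, 0.1362], E[r] = 1.7945, γ^t·E[r] = 0.147788, running G = 6.282258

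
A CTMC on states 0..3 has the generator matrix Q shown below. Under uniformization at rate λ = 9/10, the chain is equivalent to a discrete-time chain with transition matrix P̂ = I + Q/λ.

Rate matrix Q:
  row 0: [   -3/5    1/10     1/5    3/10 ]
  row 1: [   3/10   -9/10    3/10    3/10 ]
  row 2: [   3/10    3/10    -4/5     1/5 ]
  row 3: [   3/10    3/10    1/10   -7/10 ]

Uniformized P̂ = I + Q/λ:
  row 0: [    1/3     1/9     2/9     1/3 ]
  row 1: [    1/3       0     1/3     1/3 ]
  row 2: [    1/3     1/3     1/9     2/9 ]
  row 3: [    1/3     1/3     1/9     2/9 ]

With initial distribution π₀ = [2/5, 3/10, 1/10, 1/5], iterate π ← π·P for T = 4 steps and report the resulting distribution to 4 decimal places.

π = [0.3333, 0.1963, 0.1901, 0.2802]

t=0: π = [0.4000, 0.3000, 0.1000, 0.2000]
t=1: π = [0.3333, 0.1444, 0.2222, 0.3000]
t=2: π = [0.3333, 0.2111, 0.1802, 0.2753]
t=3: π = [0.3333, 0.1889, 0.1951, 0.2827]
t=4: π = [0.3333, 0.1963, 0.1901, 0.2802]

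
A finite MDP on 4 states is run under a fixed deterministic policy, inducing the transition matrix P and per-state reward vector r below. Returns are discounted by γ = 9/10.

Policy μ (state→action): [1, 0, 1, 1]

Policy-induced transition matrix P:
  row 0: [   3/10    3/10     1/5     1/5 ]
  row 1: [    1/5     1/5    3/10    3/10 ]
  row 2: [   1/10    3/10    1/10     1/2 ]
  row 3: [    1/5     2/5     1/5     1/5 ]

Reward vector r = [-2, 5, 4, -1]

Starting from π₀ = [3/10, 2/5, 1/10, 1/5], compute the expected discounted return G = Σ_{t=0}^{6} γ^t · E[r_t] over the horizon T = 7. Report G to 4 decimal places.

G = 8.4806

t=0: π = [0.3000, 0.4000, 0.1000, 0.2000], E[r] = 1.6000, γ^t·E[r] = 1.600000, running G = 1.600000
t=1: π = [0.2200, 0.2800, 0.2300, 0.2700], E[r] = 1.6100, γ^t·E[r] = 1.449000, running G = 3.049000
t=2: π = [0.1990, 0.2990, 0.2050, 0.2970], E[r] = 1.6200, γ^t·E[r] = 1.312200, running G = 4.361200
t=3: π = [0.1994, 0.2998, 0.2094, 0.2914], E[r] = 1.6464, γ^t·E[r] = 1.200226, running G = 5.561426
t=4: π = [0.1990, 0.2992, 0.2090, 0.2928], E[r] = 1.6412, γ^t·E[r] = 1.076765, running G = 6.638191
t=5: π = [0.1990, 0.2994, 0.2090, 0.2926], E[r] = 1.6422, γ^t·E[r] = 0.969731, running G = 7.607922
t=6: π = [0.1990, 0.2993, 0.2090, 0.2926], E[r] = 1.6421, γ^t·E[r] = 0.872698, running G = 8.480620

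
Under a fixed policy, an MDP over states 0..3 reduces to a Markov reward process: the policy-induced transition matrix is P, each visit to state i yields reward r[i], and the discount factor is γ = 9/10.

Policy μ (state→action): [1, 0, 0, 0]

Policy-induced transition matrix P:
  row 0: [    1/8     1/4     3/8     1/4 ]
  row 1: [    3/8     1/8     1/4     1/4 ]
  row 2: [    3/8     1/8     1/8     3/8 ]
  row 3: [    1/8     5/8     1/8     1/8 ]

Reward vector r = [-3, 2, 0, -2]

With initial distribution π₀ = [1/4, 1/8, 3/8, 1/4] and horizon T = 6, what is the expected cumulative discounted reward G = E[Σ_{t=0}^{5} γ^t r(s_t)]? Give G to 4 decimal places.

G = -3.5330

t=0: π = [0.2500, 0.1250, 0.3750, 0.2500], E[r] = -1.0000, γ^t·E[r] = -1.000000, running G = -1.000000
t=1: π = [0.2500, 0.2813, 0.2031, 0.2656], E[r] = -0.7188, γ^t·E[r] = -0.646875, running G = -1.646875
t=2: π = [0.2461, 0.2891, 0.2227, 0.2422], E[r] = -0.6445, γ^t·E[r] = -0.522070, running G = -2.168945
t=3: π = [0.2529, 0.2769, 0.2227, 0.2476], E[r] = -0.7002, γ^t·E[r] = -0.510442, running G = -2.679388
t=4: π = [0.2499, 0.2804, 0.2228, 0.2469], E[r] = -0.6826, γ^t·E[r] = -0.447865, running G = -3.127253
t=5: π = [0.2508, 0.2797, 0.2225, 0.2470], E[r] = -0.6871, γ^t·E[r] = -0.405701, running G = -3.532953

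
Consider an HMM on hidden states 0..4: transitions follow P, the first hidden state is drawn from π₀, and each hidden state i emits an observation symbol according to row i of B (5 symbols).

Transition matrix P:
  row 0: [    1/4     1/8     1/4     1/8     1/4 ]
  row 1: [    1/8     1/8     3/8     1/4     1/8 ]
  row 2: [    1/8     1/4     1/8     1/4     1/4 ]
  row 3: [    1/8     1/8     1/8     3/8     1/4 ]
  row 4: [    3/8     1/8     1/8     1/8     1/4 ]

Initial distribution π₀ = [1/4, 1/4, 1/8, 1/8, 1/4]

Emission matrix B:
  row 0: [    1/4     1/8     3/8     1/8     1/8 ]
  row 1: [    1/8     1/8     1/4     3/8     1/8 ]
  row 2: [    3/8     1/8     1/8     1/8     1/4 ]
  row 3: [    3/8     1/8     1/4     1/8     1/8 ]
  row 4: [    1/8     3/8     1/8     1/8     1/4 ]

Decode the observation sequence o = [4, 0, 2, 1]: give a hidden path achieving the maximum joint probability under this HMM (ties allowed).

t=0: δ = [3.125e-02, 3.125e-02, 3.125e-02, 1.562e-02, 6.250e-02]  (obs o_0=4)
t=1: δ = [5.859e-03, 9.766e-04, 4.395e-03, 2.930e-03, 1.953e-03]  ψ = [4, 2, 1, 1, 4]  (obs o_1=0)
t=2: δ = [5.493e-04, 2.747e-04, 1.831e-04, 2.747e-04, 1.831e-04]  ψ = [0, 2, 0, 2, 0]  (obs o_2=2)
t=3: δ = [1.717e-05, 8.583e-06, 1.717e-05, 1.287e-05, 5.150e-05]  ψ = [0, 0, 0, 3, 0]  (obs o_3=1)
backtrack: best end state = 4; path = [4, 0, 0, 4]

path = [4, 0, 0, 4]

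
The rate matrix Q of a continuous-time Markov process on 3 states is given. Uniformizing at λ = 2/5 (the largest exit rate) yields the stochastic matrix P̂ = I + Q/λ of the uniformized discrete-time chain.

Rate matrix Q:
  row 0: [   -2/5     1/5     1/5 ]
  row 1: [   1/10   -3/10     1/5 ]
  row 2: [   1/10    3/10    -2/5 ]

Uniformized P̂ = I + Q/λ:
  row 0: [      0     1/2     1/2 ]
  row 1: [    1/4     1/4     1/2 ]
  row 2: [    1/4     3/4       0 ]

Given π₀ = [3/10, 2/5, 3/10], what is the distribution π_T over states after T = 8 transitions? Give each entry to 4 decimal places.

π = [0.2000, 0.4668, 0.3332]

t=0: π = [0.3000, 0.4000, 0.3000]
t=1: π = [0.1750, 0.4750, 0.3500]
t=2: π = [0.2063, 0.4688, 0.3250]
t=3: π = [0.1984, 0.4641, 0.3375]
t=4: π = [0.2004, 0.4684, 0.3313]
t=5: π = [0.1999, 0.4657, 0.3344]
t=6: π = [0.2000, 0.4672, 0.3328]
t=7: π = [0.2000, 0.4664, 0.3336]
t=8: π = [0.2000, 0.4668, 0.3332]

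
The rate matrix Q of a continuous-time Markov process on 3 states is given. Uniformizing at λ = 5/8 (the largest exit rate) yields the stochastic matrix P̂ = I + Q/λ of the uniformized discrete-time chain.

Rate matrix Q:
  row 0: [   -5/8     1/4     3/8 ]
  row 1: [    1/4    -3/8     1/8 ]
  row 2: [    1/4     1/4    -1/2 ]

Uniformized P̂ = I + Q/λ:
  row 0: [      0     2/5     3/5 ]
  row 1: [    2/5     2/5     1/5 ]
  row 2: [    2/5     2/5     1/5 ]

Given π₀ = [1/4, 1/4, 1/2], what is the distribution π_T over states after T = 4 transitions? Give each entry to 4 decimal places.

π = [0.2848, 0.4000, 0.3152]

t=0: π = [0.2500, 0.2500, 0.5000]
t=1: π = [0.3000, 0.4000, 0.3000]
t=2: π = [0.2800, 0.4000, 0.3200]
t=3: π = [0.2880, 0.4000, 0.3120]
t=4: π = [0.2848, 0.4000, 0.3152]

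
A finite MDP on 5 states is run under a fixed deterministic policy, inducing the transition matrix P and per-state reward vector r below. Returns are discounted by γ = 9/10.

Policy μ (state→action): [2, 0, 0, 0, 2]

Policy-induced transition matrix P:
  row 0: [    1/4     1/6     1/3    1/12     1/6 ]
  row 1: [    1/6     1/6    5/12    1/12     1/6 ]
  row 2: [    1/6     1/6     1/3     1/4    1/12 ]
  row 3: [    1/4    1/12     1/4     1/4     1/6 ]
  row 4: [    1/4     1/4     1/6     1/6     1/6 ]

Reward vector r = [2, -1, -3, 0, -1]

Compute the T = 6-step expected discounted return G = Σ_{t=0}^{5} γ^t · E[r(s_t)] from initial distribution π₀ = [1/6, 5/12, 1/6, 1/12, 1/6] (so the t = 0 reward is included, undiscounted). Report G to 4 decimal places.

t=0: π = [0.1667, 0.4167, 0.1667, 0.0833, 0.1667], E[r] = -0.7500, γ^t·E[r] = -0.750000, running G = -0.750000
t=1: π = [0.2014, 0.1736, 0.3333, 0.1389, 0.1528], E[r] = -0.9236, γ^t·E[r] = -0.831250, running G = -1.581250
t=2: π = [0.2078, 0.1678, 0.3108, 0.1748, 0.1389], E[r] = -0.8235, γ^t·E[r] = -0.667031, running G = -2.248281
t=3: π = [0.2101, 0.1637, 0.3096, 0.1758, 0.1408], E[r] = -0.8130, γ^t·E[r] = -0.592699, running G = -2.840980
t=4: π = [0.2106, 0.1637, 0.3089, 0.1760, 0.1409], E[r] = -0.8101, γ^t·E[r] = -0.531486, running G = -3.372467
t=5: π = [0.2106, 0.1637, 0.3088, 0.1759, 0.1409], E[r] = -0.8099, γ^t·E[r] = -0.478266, running G = -3.850733

G = -3.8507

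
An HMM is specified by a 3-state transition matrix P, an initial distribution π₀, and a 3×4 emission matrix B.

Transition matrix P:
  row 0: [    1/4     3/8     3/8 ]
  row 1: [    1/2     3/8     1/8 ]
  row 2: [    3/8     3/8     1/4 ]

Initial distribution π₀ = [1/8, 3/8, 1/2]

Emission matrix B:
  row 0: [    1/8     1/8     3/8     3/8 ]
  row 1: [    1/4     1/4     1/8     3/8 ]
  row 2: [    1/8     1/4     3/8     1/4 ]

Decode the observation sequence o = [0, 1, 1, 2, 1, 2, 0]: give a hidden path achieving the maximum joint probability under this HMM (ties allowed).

path = [1, 1, 1, 0, 1, 0, 1]

t=0: δ = [1.562e-02, 9.375e-02, 6.250e-02]  (obs o_0=0)
t=1: δ = [5.859e-03, 8.789e-03, 3.906e-03]  ψ = [1, 1, 2]  (obs o_1=1)
t=2: δ = [5.493e-04, 8.240e-04, 5.493e-04]  ψ = [1, 1, 0]  (obs o_2=1)
t=3: δ = [1.545e-04, 3.862e-05, 7.725e-05]  ψ = [1, 1, 0]  (obs o_3=2)
t=4: δ = [4.828e-06, 1.448e-05, 1.448e-05]  ψ = [0, 0, 0]  (obs o_4=1)
t=5: δ = [2.716e-06, 6.789e-07, 1.358e-06]  ψ = [1, 1, 2]  (obs o_5=2)
t=6: δ = [8.487e-08, 2.546e-07, 1.273e-07]  ψ = [0, 0, 0]  (obs o_6=0)
backtrack: best end state = 1; path = [1, 1, 1, 0, 1, 0, 1]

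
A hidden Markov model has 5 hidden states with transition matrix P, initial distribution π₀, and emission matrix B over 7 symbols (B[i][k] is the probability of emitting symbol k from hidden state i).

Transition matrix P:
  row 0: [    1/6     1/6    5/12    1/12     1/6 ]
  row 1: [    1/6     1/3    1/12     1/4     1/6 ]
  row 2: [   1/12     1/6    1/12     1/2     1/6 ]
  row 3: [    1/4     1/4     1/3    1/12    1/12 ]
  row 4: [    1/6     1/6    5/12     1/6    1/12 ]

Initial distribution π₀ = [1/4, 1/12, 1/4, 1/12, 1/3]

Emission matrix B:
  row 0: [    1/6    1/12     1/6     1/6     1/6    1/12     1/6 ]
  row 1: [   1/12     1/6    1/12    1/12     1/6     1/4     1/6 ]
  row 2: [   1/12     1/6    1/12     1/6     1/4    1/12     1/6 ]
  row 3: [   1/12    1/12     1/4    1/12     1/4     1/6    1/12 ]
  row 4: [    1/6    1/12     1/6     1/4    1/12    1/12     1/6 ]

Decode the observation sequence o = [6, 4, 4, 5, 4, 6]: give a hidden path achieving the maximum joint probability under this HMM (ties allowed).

path = [4, 2, 3, 1, 3, 2]

t=0: δ = [4.167e-02, 1.389e-02, 4.167e-02, 6.944e-03, 5.556e-02]  (obs o_0=6)
t=1: δ = [1.543e-03, 1.543e-03, 5.787e-03, 5.208e-03, 5.787e-04]  ψ = [4, 4, 4, 2, 0]  (obs o_1=4)
t=2: δ = [2.170e-04, 2.170e-04, 4.340e-04, 7.234e-04, 8.038e-05]  ψ = [3, 3, 3, 2, 2]  (obs o_2=4)
t=3: δ = [1.507e-05, 4.521e-05, 2.009e-05, 3.617e-05, 6.028e-06]  ψ = [3, 3, 3, 2, 2]  (obs o_3=5)
t=4: δ = [1.507e-06, 2.512e-06, 3.014e-06, 2.826e-06, 6.279e-07]  ψ = [3, 1, 3, 1, 1]  (obs o_4=4)
t=5: δ = [1.177e-07, 1.395e-07, 1.570e-07, 1.256e-07, 8.372e-08]  ψ = [3, 1, 3, 2, 2]  (obs o_5=6)
backtrack: best end state = 2; path = [4, 2, 3, 1, 3, 2]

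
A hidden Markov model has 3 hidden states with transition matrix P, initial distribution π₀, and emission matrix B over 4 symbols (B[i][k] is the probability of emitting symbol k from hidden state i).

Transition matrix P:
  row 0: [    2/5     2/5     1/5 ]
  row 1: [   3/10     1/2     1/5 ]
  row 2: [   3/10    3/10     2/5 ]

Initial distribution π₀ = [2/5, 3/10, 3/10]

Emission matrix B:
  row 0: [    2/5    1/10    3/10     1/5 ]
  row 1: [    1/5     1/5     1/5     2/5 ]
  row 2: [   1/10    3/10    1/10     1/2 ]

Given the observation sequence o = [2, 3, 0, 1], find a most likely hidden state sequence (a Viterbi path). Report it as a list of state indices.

t=0: δ = [1.200e-01, 6.000e-02, 3.000e-02]  (obs o_0=2)
t=1: δ = [9.600e-03, 1.920e-02, 1.200e-02]  ψ = [0, 0, 0]  (obs o_1=3)
t=2: δ = [2.304e-03, 1.920e-03, 4.800e-04]  ψ = [1, 1, 2]  (obs o_2=0)
t=3: δ = [9.216e-05, 1.920e-04, 1.382e-04]  ψ = [0, 1, 0]  (obs o_3=1)
backtrack: best end state = 1; path = [0, 1, 1, 1]

path = [0, 1, 1, 1]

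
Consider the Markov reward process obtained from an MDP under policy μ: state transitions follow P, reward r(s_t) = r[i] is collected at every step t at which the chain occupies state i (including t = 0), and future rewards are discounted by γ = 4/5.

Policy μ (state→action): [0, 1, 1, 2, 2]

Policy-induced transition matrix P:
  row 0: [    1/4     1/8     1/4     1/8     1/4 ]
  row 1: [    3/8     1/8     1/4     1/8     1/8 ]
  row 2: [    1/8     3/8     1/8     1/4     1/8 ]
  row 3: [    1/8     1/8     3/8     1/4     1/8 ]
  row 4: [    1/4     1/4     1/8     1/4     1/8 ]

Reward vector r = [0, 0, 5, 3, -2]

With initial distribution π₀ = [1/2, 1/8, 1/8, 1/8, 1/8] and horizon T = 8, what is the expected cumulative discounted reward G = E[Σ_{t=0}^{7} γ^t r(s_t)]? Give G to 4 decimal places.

G = 5.1335

t=0: π = [0.5000, 0.1250, 0.1250, 0.1250, 0.1250], E[r] = 0.7500, γ^t·E[r] = 0.750000, running G = 0.750000
t=1: π = [0.2344, 0.1719, 0.2344, 0.1719, 0.1875], E[r] = 1.3125, γ^t·E[r] = 1.050000, running G = 1.800000
t=2: π = [0.2207, 0.2070, 0.2188, 0.1992, 0.1543], E[r] = 1.3828, γ^t·E[r] = 0.885000, running G = 2.685000
t=3: π = [0.2236, 0.1990, 0.2283, 0.1965, 0.1526], E[r] = 1.4258, γ^t·E[r] = 0.730000, running G = 3.415000
t=4: π = [0.2218, 0.2011, 0.2270, 0.1972, 0.1530], E[r] = 1.4204, γ^t·E[r] = 0.581800, running G = 3.996800
t=5: π = [0.2221, 0.2009, 0.2272, 0.1971, 0.1527], E[r] = 1.4218, γ^t·E[r] = 0.465880, running G = 4.462680
t=6: π = [0.2221, 0.2009, 0.2272, 0.1971, 0.1528], E[r] = 1.4216, γ^t·E[r] = 0.372673, running G = 4.835353
t=7: π = [0.2221, 0.2009, 0.2272, 0.1971, 0.1528], E[r] = 1.4216, γ^t·E[r] = 0.298137, running G = 5.133490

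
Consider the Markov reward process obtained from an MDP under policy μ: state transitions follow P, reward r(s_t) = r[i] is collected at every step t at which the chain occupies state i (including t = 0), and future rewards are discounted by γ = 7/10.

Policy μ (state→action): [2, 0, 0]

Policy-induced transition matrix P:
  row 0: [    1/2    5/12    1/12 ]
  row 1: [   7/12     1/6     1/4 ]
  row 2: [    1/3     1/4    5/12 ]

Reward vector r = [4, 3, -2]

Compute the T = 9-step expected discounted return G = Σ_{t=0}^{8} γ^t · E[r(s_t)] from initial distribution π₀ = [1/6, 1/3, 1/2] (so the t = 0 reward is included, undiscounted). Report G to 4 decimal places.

G = 5.6400

t=0: π = [0.1667, 0.3333, 0.5000], E[r] = 0.6667, γ^t·E[r] = 0.666667, running G = 0.666667
t=1: π = [0.4444, 0.2500, 0.3056], E[r] = 1.9167, γ^t·E[r] = 1.341667, running G = 2.008333
t=2: π = [0.4699, 0.3032, 0.2269], E[r] = 2.3356, γ^t·E[r] = 1.144468, running G = 3.152801
t=3: π = [0.4875, 0.3030, 0.2095], E[r] = 2.4400, γ^t·E[r] = 0.836923, running G = 3.989724
t=4: π = [0.4903, 0.3060, 0.2037], E[r] = 2.4720, γ^t·E[r] = 0.593523, running G = 4.583246
t=5: π = [0.4916, 0.3062, 0.2022], E[r] = 2.4804, γ^t·E[r] = 0.416888, running G = 5.000134
t=6: π = [0.4918, 0.3064, 0.2018], E[r] = 2.4829, γ^t·E[r] = 0.292114, running G = 5.292248
t=7: π = [0.4919, 0.3064, 0.2017], E[r] = 2.4836, γ^t·E[r] = 0.204535, running G = 5.496783
t=8: π = [0.4919, 0.3064, 0.2016], E[r] = 2.4838, γ^t·E[r] = 0.143186, running G = 5.639969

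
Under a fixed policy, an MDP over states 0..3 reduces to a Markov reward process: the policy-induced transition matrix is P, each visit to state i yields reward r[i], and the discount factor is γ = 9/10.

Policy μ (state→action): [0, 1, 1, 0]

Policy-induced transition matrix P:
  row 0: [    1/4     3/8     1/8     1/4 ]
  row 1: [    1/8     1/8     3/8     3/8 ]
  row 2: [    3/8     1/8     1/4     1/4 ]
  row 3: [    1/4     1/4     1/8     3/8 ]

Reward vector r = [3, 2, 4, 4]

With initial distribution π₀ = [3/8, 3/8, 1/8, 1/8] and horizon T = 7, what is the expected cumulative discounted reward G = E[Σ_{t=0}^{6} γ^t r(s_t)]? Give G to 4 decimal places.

t=0: π = [0.3750, 0.3750, 0.1250, 0.1250], E[r] = 2.8750, γ^t·E[r] = 2.875000, running G = 2.875000
t=1: π = [0.2188, 0.2344, 0.2344, 0.3125], E[r] = 3.3125, γ^t·E[r] = 2.981250, running G = 5.856250
t=2: π = [0.2500, 0.2188, 0.2129, 0.3184], E[r] = 3.3125, γ^t·E[r] = 2.683125, running G = 8.539375
t=3: π = [0.2493, 0.2273, 0.2063, 0.3171], E[r] = 3.2961, γ^t·E[r] = 2.402888, running G = 10.942263
t=4: π = [0.2474, 0.2270, 0.2076, 0.3181], E[r] = 3.2987, γ^t·E[r] = 2.164281, running G = 13.106544
t=5: π = [0.2476, 0.2266, 0.2077, 0.3181], E[r] = 3.2992, γ^t·E[r] = 1.948155, running G = 15.054699
t=6: π = [0.2476, 0.2267, 0.2076, 0.3181], E[r] = 3.2990, γ^t·E[r] = 1.753246, running G = 16.807945

G = 16.8079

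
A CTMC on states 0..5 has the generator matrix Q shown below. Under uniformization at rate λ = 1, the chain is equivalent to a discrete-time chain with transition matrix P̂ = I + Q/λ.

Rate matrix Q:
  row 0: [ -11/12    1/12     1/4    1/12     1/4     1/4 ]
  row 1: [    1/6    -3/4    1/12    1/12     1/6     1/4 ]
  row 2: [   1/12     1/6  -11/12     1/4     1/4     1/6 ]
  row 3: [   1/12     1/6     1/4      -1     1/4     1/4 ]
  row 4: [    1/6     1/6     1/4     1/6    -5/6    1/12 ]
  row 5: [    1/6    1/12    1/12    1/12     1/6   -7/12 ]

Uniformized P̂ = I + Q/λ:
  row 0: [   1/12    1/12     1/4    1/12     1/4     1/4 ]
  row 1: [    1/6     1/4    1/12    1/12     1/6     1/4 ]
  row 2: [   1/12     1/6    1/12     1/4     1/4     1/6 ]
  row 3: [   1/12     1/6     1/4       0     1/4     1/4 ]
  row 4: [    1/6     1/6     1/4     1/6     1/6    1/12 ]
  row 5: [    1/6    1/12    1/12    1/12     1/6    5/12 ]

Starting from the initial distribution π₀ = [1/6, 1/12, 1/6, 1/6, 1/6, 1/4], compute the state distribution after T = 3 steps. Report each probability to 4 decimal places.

π = [0.1325, 0.1476, 0.1588, 0.1163, 0.2008, 0.2440]

t=0: π = [0.1667, 0.0833, 0.1667, 0.1667, 0.1667, 0.2500]
t=1: π = [0.1250, 0.1389, 0.1667, 0.1111, 0.2083, 0.2500]
t=2: π = [0.1331, 0.1470, 0.1574, 0.1192, 0.2002, 0.2431]
t=3: π = [0.1325, 0.1476, 0.1588, 0.1163, 0.2008, 0.2440]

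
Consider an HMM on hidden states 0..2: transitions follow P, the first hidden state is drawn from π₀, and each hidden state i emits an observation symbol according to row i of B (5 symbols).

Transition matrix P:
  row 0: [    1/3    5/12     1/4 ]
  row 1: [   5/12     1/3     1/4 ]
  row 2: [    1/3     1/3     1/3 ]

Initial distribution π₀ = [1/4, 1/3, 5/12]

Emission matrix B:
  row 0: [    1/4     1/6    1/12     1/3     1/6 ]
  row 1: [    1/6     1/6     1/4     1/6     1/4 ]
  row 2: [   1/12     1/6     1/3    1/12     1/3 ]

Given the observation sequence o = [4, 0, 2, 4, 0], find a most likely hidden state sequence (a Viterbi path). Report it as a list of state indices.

t=0: δ = [4.167e-02, 8.333e-02, 1.389e-01]  (obs o_0=4)
t=1: δ = [1.157e-02, 7.716e-03, 3.858e-03]  ψ = [2, 2, 2]  (obs o_1=0)
t=2: δ = [3.215e-04, 1.206e-03, 9.645e-04]  ψ = [0, 0, 0]  (obs o_2=2)
t=3: δ = [8.372e-05, 1.005e-04, 1.072e-04]  ψ = [1, 1, 2]  (obs o_3=4)
t=4: δ = [1.047e-05, 5.954e-06, 2.977e-06]  ψ = [1, 2, 2]  (obs o_4=0)
backtrack: best end state = 0; path = [2, 0, 1, 1, 0]

path = [2, 0, 1, 1, 0]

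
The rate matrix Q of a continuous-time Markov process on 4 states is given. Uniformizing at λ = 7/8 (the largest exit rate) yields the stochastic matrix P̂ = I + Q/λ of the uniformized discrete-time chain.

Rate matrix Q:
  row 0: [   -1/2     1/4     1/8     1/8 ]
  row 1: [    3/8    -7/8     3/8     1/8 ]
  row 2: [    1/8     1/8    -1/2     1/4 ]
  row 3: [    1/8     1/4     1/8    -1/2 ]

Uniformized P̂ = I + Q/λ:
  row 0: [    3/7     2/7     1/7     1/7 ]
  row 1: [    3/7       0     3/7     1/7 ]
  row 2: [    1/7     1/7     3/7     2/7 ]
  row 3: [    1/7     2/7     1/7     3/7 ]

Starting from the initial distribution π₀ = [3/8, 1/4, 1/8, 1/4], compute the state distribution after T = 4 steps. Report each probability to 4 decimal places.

π = [0.2780, 0.1916, 0.2763, 0.2541]

t=0: π = [0.3750, 0.2500, 0.1250, 0.2500]
t=1: π = [0.3214, 0.1964, 0.2500, 0.2321]
t=2: π = [0.2908, 0.1939, 0.2704, 0.2449]
t=3: π = [0.2813, 0.1917, 0.2755, 0.2515]
t=4: π = [0.2780, 0.1916, 0.2763, 0.2541]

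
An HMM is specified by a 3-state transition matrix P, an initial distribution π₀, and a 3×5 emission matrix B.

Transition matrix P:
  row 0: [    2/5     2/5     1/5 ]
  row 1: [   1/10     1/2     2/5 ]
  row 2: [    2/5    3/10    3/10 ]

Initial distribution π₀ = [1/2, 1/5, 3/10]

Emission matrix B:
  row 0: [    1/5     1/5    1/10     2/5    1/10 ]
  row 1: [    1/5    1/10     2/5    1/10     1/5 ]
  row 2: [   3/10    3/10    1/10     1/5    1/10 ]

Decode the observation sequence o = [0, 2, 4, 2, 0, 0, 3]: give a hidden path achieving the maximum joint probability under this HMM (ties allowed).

t=0: δ = [1.000e-01, 4.000e-02, 9.000e-02]  (obs o_0=0)
t=1: δ = [4.000e-03, 1.600e-02, 2.700e-03]  ψ = [0, 0, 2]  (obs o_1=2)
t=2: δ = [1.600e-04, 1.600e-03, 6.400e-04]  ψ = [0, 1, 1]  (obs o_2=4)
t=3: δ = [2.560e-05, 3.200e-04, 6.400e-05]  ψ = [2, 1, 1]  (obs o_3=2)
t=4: δ = [6.400e-06, 3.200e-05, 3.840e-05]  ψ = [1, 1, 1]  (obs o_4=0)
t=5: δ = [3.072e-06, 3.200e-06, 3.840e-06]  ψ = [2, 1, 1]  (obs o_5=0)
t=6: δ = [6.144e-07, 1.600e-07, 2.560e-07]  ψ = [2, 1, 1]  (obs o_6=3)
backtrack: best end state = 0; path = [0, 1, 1, 1, 1, 2, 0]

path = [0, 1, 1, 1, 1, 2, 0]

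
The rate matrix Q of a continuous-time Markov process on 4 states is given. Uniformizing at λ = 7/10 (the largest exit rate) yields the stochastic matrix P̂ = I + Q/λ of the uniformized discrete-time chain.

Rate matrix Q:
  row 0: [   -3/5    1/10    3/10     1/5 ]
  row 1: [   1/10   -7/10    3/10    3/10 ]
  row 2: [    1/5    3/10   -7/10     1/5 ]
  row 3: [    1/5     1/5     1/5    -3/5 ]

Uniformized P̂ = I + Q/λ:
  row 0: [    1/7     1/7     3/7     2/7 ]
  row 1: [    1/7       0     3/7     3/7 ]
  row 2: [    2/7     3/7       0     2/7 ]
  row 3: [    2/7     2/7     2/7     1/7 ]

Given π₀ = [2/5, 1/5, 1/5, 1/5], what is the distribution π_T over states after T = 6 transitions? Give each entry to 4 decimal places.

π = [0.2219, 0.2289, 0.2711, 0.2781]

t=0: π = [0.4000, 0.2000, 0.2000, 0.2000]
t=1: π = [0.2000, 0.2000, 0.3143, 0.2857]
t=2: π = [0.2286, 0.2449, 0.2531, 0.2735]
t=3: π = [0.2181, 0.2192, 0.2810, 0.2816]
t=4: π = [0.2232, 0.2321, 0.2679, 0.2768]
t=5: π = [0.2207, 0.2258, 0.2742, 0.2793]
t=6: π = [0.2219, 0.2289, 0.2711, 0.2781]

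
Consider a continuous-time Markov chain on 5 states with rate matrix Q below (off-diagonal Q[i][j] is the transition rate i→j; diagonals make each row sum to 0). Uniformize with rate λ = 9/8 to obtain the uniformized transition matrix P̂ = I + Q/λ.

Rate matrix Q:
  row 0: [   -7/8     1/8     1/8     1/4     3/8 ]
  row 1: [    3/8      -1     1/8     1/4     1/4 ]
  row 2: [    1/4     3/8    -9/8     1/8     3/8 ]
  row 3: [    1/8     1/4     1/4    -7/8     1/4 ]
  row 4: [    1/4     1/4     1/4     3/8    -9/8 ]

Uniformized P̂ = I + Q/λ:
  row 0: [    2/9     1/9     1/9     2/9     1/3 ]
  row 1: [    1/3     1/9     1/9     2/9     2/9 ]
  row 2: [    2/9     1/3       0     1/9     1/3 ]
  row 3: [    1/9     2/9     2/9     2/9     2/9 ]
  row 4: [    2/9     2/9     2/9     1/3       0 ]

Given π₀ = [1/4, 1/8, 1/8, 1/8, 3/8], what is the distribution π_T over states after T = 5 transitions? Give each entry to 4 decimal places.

t=0: π = [0.2500, 0.1250, 0.1250, 0.1250, 0.3750]
t=1: π = [0.2222, 0.1944, 0.1528, 0.2500, 0.1806]
t=2: π = [0.2160, 0.1929, 0.1420, 0.2253, 0.2238]
t=3: π = [0.2186, 0.1926, 0.1452, 0.2313, 0.2123]
t=4: π = [0.2179, 0.1927, 0.1443, 0.2297, 0.2155]
t=5: π = [0.2181, 0.1926, 0.1445, 0.2301, 0.2146]

π = [0.2181, 0.1926, 0.1445, 0.2301, 0.2146]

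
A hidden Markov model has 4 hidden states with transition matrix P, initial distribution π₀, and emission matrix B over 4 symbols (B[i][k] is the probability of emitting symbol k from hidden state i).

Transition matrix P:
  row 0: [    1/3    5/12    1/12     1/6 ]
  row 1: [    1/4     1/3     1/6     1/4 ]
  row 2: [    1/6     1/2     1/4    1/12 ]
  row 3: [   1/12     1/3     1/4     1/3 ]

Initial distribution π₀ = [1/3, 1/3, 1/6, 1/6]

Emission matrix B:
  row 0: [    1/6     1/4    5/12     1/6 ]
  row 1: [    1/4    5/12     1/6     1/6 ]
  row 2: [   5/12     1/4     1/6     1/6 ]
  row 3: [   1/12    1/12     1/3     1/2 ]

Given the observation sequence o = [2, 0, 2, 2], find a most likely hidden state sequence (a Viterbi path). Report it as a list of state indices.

path = [0, 1, 0, 0]

t=0: δ = [1.389e-01, 5.556e-02, 2.778e-02, 5.556e-02]  (obs o_0=2)
t=1: δ = [7.716e-03, 1.447e-02, 5.787e-03, 1.929e-03]  ψ = [0, 0, 3, 0]  (obs o_1=0)
t=2: δ = [1.507e-03, 8.038e-04, 4.019e-04, 1.206e-03]  ψ = [1, 1, 1, 1]  (obs o_2=2)
t=3: δ = [2.093e-04, 1.047e-04, 5.023e-05, 1.340e-04]  ψ = [0, 0, 3, 3]  (obs o_3=2)
backtrack: best end state = 0; path = [0, 1, 0, 0]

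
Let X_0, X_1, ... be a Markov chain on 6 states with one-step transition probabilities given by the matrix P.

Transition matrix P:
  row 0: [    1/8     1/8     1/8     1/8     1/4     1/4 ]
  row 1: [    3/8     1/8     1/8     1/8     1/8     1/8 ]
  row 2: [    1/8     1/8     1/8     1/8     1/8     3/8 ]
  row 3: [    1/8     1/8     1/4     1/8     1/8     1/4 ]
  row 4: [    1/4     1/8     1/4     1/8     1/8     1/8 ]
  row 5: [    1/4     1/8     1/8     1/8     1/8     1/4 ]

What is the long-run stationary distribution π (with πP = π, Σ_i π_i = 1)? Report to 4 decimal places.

Balance equations π_j = Σ_i π_i·P[i][j]:
  π_0 = 1/8·π_0 + 3/8·π_1 + 1/8·π_2 + 1/8·π_3 + 1/4·π_4 + 1/4·π_5
  π_1 = 1/8·π_0 + 1/8·π_1 + 1/8·π_2 + 1/8·π_3 + 1/8·π_4 + 1/8·π_5
  π_2 = 1/8·π_0 + 1/8·π_1 + 1/8·π_2 + 1/4·π_3 + 1/4·π_4 + 1/8·π_5
  π_3 = 1/8·π_0 + 1/8·π_1 + 1/8·π_2 + 1/8·π_3 + 1/8·π_4 + 1/8·π_5
  π_4 = 1/4·π_0 + 1/8·π_1 + 1/8·π_2 + 1/8·π_3 + 1/8·π_4 + 1/8·π_5
  normalize: π_0 + π_1 + π_2 + π_3 + π_4 + π_5 = 1
Solving the linear system gives exactly π = [118/577, 1/8, 92/577, 1/8, 695/4616, 1087/4616].

π = [0.2045, 0.1250, 0.1594, 0.1250, 0.1506, 0.2355]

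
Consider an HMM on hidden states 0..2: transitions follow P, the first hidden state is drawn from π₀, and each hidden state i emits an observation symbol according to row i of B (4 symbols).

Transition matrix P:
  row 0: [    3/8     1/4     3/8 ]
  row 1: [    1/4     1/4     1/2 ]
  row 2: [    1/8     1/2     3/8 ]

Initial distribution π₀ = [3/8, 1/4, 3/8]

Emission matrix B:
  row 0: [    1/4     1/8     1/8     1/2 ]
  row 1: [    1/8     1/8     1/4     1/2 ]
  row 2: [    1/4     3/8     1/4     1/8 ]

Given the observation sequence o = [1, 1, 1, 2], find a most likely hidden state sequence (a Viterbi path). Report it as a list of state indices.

t=0: δ = [4.688e-02, 3.125e-02, 1.406e-01]  (obs o_0=1)
t=1: δ = [2.197e-03, 8.789e-03, 1.978e-02]  ψ = [0, 2, 2]  (obs o_1=1)
t=2: δ = [3.090e-04, 1.236e-03, 2.781e-03]  ψ = [2, 2, 2]  (obs o_2=1)
t=3: δ = [4.345e-05, 3.476e-04, 2.607e-04]  ψ = [2, 2, 2]  (obs o_3=2)
backtrack: best end state = 1; path = [2, 2, 2, 1]

path = [2, 2, 2, 1]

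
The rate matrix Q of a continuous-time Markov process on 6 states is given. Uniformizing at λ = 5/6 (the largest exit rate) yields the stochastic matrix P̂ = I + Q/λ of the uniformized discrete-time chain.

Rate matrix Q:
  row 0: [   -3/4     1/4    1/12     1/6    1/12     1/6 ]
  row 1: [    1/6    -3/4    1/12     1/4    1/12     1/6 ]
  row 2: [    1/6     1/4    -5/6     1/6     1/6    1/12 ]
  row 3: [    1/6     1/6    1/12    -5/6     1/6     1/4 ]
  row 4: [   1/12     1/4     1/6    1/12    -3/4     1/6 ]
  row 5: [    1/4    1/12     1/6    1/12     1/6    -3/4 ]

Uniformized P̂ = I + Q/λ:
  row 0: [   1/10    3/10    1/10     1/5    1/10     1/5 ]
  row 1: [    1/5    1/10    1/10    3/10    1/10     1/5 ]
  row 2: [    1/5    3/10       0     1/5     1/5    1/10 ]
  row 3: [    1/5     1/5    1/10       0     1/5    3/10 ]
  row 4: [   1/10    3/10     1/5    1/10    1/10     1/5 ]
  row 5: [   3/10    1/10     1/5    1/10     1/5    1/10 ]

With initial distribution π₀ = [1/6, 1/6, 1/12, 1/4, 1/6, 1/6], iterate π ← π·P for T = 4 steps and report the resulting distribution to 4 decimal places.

t=0: π = [0.1667, 0.1667, 0.0833, 0.2500, 0.1667, 0.1667]
t=1: π = [0.1833, 0.2083, 0.1250, 0.1333, 0.1500, 0.2000]
t=2: π = [0.1867, 0.2050, 0.1225, 0.1592, 0.1458, 0.1808]
t=3: π = [0.1848, 0.2069, 0.1204, 0.1560, 0.1463, 0.1856]
t=4: π = [0.1855, 0.2059, 0.1211, 0.1563, 0.1462, 0.1850]

π = [0.1855, 0.2059, 0.1211, 0.1563, 0.1462, 0.1850]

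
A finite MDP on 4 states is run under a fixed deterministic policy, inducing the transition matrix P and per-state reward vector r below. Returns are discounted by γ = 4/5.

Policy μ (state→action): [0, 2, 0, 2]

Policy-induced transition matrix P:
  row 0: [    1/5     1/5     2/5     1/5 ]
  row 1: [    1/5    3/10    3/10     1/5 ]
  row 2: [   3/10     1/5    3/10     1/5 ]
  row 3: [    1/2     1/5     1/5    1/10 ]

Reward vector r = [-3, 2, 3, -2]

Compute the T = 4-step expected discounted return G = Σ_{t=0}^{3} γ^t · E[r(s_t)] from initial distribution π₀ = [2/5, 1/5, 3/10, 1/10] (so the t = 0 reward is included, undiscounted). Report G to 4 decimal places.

G = 0.2822

t=0: π = [0.4000, 0.2000, 0.3000, 0.1000], E[r] = -0.1000, γ^t·E[r] = -0.100000, running G = -0.100000
t=1: π = [0.2600, 0.2200, 0.3300, 0.1900], E[r] = 0.2700, γ^t·E[r] = 0.216000, running G = 0.116000
t=2: π = [0.2900, 0.2220, 0.3070, 0.1810], E[r] = 0.1330, γ^t·E[r] = 0.085120, running G = 0.201120
t=3: π = [0.2850, 0.2222, 0.3109, 0.1819], E[r] = 0.1583, γ^t·E[r] = 0.081050, running G = 0.282170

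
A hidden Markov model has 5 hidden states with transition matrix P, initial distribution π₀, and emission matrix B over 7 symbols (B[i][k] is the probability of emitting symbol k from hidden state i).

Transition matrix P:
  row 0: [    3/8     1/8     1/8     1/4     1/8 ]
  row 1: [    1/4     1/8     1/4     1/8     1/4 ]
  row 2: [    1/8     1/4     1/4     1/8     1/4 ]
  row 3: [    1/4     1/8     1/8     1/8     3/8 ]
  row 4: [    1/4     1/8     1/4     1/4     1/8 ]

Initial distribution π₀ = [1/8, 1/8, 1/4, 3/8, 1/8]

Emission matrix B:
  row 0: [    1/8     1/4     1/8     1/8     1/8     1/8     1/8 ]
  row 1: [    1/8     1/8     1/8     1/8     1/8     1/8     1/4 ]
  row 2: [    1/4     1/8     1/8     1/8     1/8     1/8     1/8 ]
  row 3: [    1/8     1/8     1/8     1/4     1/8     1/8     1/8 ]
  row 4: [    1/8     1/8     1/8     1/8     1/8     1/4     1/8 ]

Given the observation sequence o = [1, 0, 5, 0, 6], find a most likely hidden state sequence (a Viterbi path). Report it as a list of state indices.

t=0: δ = [3.125e-02, 1.562e-02, 3.125e-02, 4.688e-02, 1.562e-02]  (obs o_0=1)
t=1: δ = [1.465e-03, 9.766e-04, 1.953e-03, 9.766e-04, 2.197e-03]  ψ = [0, 2, 2, 0, 3]  (obs o_1=0)
t=2: δ = [6.866e-05, 6.104e-05, 6.866e-05, 6.866e-05, 1.221e-04]  ψ = [0, 2, 4, 4, 2]  (obs o_2=5)
t=3: δ = [3.815e-06, 2.146e-06, 7.629e-06, 3.815e-06, 3.219e-06]  ψ = [4, 2, 4, 4, 3]  (obs o_3=0)
t=4: δ = [1.788e-07, 4.768e-07, 2.384e-07, 1.192e-07, 2.384e-07]  ψ = [0, 2, 2, 0, 2]  (obs o_4=6)
backtrack: best end state = 1; path = [2, 2, 4, 2, 1]

path = [2, 2, 4, 2, 1]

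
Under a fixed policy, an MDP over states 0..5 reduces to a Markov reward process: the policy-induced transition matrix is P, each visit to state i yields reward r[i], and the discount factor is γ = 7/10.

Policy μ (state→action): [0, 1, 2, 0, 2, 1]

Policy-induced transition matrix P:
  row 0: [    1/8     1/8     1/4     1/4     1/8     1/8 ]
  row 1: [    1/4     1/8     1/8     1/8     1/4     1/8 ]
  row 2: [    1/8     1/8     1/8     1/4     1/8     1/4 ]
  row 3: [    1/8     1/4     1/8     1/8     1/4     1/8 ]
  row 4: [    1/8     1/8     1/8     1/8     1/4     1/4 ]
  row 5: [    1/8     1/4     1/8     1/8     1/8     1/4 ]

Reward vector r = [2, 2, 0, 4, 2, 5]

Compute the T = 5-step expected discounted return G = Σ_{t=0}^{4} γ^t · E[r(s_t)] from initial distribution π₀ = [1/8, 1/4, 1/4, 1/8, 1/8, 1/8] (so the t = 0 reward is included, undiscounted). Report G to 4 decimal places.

G = 6.7585

t=0: π = [0.1250, 0.2500, 0.2500, 0.1250, 0.1250, 0.1250], E[r] = 2.1250, γ^t·E[r] = 2.125000, running G = 2.125000
t=1: π = [0.1563, 0.1563, 0.1406, 0.1719, 0.1875, 0.1875], E[r] = 2.6250, γ^t·E[r] = 1.837500, running G = 3.962500
t=2: π = [0.1445, 0.1699, 0.1445, 0.1621, 0.1895, 0.1895], E[r] = 2.6035, γ^t·E[r] = 1.275723, running G = 5.238223
t=3: π = [0.1462, 0.1689, 0.1431, 0.1611, 0.1902, 0.1904], E[r] = 2.6074, γ^t·E[r] = 0.894346, running G = 6.132568
t=4: π = [0.1461, 0.1689, 0.1433, 0.1612, 0.1900, 0.1905], E[r] = 2.6071, γ^t·E[r] = 0.625976, running G = 6.758544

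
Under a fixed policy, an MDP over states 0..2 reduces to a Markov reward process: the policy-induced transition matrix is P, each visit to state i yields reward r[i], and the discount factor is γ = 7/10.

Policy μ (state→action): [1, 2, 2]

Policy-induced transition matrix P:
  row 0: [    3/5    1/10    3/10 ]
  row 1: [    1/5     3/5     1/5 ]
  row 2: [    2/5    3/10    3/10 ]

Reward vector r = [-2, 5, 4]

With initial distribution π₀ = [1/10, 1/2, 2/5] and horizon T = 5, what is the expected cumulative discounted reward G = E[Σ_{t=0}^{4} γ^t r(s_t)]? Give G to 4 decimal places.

t=0: π = [0.1000, 0.5000, 0.4000], E[r] = 3.9000, γ^t·E[r] = 3.900000, running G = 3.900000
t=1: π = [0.3200, 0.4300, 0.2500], E[r] = 2.5100, γ^t·E[r] = 1.757000, running G = 5.657000
t=2: π = [0.3780, 0.3650, 0.2570], E[r] = 2.0970, γ^t·E[r] = 1.027530, running G = 6.684530
t=3: π = [0.4026, 0.3339, 0.2635], E[r] = 1.9183, γ^t·E[r] = 0.657977, running G = 7.342507
t=4: π = [0.4137, 0.3197, 0.2666], E[r] = 1.8372, γ^t·E[r] = 0.441114, running G = 7.783621

G = 7.7836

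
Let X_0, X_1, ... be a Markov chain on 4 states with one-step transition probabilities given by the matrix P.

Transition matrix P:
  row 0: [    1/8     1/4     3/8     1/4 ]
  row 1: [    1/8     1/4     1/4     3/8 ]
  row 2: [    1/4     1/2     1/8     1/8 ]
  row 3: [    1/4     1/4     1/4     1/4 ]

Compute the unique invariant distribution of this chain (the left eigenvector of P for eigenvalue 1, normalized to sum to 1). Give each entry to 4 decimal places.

Balance equations π_j = Σ_i π_i·P[i][j]:
  π_0 = 1/8·π_0 + 1/8·π_1 + 1/4·π_2 + 1/4·π_3
  π_1 = 1/4·π_0 + 1/4·π_1 + 1/2·π_2 + 1/4·π_3
  π_2 = 3/8·π_0 + 1/4·π_1 + 1/8·π_2 + 1/4·π_3
  normalize: π_0 + π_1 + π_2 + π_3 = 1
Solving the linear system gives exactly π = [61/325, 101/325, 79/325, 84/325].

π = [0.1877, 0.3108, 0.2431, 0.2585]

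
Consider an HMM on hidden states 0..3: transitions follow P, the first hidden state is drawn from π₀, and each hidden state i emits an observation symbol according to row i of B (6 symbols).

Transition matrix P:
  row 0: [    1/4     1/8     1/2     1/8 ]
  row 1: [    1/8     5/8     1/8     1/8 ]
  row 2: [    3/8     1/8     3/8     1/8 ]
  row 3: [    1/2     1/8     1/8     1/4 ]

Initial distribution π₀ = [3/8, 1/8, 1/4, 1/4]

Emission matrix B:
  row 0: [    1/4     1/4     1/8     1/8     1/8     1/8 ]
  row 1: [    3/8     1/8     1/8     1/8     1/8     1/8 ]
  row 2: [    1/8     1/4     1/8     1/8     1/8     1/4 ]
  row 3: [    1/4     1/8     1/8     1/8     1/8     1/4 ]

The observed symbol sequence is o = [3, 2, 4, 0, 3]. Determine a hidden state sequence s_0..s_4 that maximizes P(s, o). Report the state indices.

path = [1, 1, 1, 1, 1]

t=0: δ = [4.688e-02, 1.562e-02, 3.125e-02, 3.125e-02]  (obs o_0=3)
t=1: δ = [1.953e-03, 1.221e-03, 2.930e-03, 9.766e-04]  ψ = [3, 1, 0, 3]  (obs o_1=2)
t=2: δ = [1.373e-04, 9.537e-05, 1.373e-04, 4.578e-05]  ψ = [2, 1, 2, 2]  (obs o_2=4)
t=3: δ = [1.287e-05, 2.235e-05, 8.583e-06, 4.292e-06]  ψ = [2, 1, 0, 0]  (obs o_3=0)
t=4: δ = [4.023e-07, 1.746e-06, 8.047e-07, 3.492e-07]  ψ = [0, 1, 0, 1]  (obs o_4=3)
backtrack: best end state = 1; path = [1, 1, 1, 1, 1]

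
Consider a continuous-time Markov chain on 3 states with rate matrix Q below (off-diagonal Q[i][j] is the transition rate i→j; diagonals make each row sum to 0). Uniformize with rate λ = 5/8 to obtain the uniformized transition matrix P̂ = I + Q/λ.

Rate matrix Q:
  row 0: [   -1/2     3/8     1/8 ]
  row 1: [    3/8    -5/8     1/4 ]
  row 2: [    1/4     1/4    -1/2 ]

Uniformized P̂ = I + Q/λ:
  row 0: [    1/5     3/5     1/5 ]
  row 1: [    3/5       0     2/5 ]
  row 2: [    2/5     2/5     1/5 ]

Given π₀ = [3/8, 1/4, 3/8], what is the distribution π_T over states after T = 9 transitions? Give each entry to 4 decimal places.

t=0: π = [0.3750, 0.2500, 0.3750]
t=1: π = [0.3750, 0.3750, 0.2500]
t=2: π = [0.4000, 0.3250, 0.2750]
t=3: π = [0.3850, 0.3500, 0.2650]
t=4: π = [0.3930, 0.3370, 0.2700]
t=5: π = [0.3888, 0.3438, 0.2674]
t=6: π = [0.3910, 0.3402, 0.2688]
t=7: π = [0.3898, 0.3421, 0.2680]
t=8: π = [0.3905, 0.3411, 0.2684]
t=9: π = [0.3901, 0.3416, 0.2682]

π = [0.3901, 0.3416, 0.2682]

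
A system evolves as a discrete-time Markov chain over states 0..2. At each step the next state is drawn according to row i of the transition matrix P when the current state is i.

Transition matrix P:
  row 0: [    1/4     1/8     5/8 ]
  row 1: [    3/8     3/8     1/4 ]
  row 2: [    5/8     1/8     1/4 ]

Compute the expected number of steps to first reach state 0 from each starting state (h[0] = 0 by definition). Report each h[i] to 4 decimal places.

First-step conditioning: h[0] = 0; for i ≠ 0, h[i] = 1 + Σ_k P[i][k]·h[k].
  h[1] = 1 + 3/8·h[1] + 1/4·h[2]
  h[2] = 1 + 1/8·h[1] + 1/4·h[2]
Solving the 2×2 linear system over states ≠ 0 gives exactly h = [0, 16/7, 12/7] (h[0] = 0 is the target).

h = [0.0000, 2.2857, 1.7143]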